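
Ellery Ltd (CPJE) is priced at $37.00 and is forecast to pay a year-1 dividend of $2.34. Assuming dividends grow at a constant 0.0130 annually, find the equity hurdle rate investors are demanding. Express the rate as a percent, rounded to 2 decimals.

7.62%

Rearranging the constant-growth DDM: r = D₁/P₀ + g.
r = 2.3400 / 37.00 + 0.013 = 0.06324 + 0.013 = 0.07624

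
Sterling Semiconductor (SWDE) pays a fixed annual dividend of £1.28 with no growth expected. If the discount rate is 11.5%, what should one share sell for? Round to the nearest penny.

£11.13

Zero-growth DDM (perpetuity): P₀ = D/r = 1.28 / 0.115 = 11.1304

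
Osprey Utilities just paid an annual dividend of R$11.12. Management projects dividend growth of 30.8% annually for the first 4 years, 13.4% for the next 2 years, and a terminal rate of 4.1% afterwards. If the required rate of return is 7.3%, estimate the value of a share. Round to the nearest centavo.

R$1,020.36

Three-stage DDM. Project D₁…D_6; terminal Gordon value at t=6 with g = 0.041; discount at r = 0.073.
D_1 = 14.5450
D_2 = 19.0248
D_3 = 24.8844
D_4 = 32.5489
D_5 = 36.9104
D_6 = 41.8564
TV_6 = 43.5725/(0.073−0.041) = 1361.6410
P₀ = Σ Dₜ/(1+r)ᵗ + TV_6/(1+r)^6 = 1020.3588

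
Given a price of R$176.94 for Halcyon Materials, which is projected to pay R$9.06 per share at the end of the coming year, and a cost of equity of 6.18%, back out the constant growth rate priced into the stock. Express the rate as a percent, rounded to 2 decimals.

1.06%

From P₀ = D₁/(r − g), the implied growth is g = r − D₁/P₀.
g = 0.0618 − 9.06/176.94 = 0.0618 − 0.05120 = 0.01060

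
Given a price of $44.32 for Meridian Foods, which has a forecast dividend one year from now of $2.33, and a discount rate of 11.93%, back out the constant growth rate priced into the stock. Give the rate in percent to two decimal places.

6.67%

From P₀ = D₁/(r − g), the implied growth is g = r − D₁/P₀.
g = 0.1193 − 2.33/44.32 = 0.1193 − 0.05257 = 0.06673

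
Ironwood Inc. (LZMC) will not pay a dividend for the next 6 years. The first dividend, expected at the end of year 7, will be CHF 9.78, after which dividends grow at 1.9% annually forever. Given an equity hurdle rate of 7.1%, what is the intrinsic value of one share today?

CHF 124.62

Deferred-dividend DDM. At t=6 the remaining stream is a growing perpetuity with first payment D_7 = 9.78.
V_6 = D_7/(r−g) = 9.78/(0.071−0.019) = 188.0769
P₀ = V_6/(1+r)^6 = 188.0769/(1+0.071)^6 = 124.6231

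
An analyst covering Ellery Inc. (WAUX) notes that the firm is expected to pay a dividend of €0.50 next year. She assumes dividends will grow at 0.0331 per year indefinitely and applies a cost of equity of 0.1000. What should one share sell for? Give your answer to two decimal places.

Gordon growth model: P₀ = D₁/(r − g), with D₁ = 0.50 given directly.
P₀ = 0.5000 / (0.1 − 0.0331) = 0.5000 / 0.0669 = 7.4738

€7.47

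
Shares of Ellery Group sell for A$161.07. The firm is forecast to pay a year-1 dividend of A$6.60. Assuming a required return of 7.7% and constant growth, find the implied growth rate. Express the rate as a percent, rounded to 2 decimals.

3.60%

From P₀ = D₁/(r − g), the implied growth is g = r − D₁/P₀.
g = 0.077 − 6.60/161.07 = 0.077 − 0.04098 = 0.03602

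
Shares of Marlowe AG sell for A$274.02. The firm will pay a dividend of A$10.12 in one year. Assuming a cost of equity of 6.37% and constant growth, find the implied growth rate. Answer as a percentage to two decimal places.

From P₀ = D₁/(r − g), the implied growth is g = r − D₁/P₀.
g = 0.0637 − 10.12/274.02 = 0.0637 − 0.03693 = 0.02677

2.68%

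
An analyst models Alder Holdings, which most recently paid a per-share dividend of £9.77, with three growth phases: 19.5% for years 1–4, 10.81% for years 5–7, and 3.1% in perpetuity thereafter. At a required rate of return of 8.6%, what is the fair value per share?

Three-stage DDM. Project D₁…D_7; terminal Gordon value at t=7 with g = 0.031; discount at r = 0.086.
D_1 = 11.6752
D_2 = 13.9518
D_3 = 16.6724
D_4 = 19.9235
D_5 = 22.0773
D_6 = 24.4638
D_7 = 27.1083
TV_7 = 27.9487/(0.086−0.031) = 508.1583
P₀ = Σ Dₜ/(1+r)ᵗ + TV_7/(1+r)^7 = 379.8903

£379.89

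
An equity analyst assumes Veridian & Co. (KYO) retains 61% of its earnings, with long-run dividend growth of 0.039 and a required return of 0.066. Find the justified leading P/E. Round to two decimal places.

Payout ratio b = 1 − 0.61 = 0.39.
Justified leading P/E = b/(r−g) = 0.39/(0.066−0.039) = 14.4444

14.44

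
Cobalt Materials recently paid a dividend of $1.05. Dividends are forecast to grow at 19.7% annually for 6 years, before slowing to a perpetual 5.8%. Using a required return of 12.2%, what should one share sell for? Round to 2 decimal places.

$33.54

Two-stage DDM. Project D₁…D_6 at 0.197, terminal growth 0.058, discount at r = 0.122.
D_1 = 1.2569
D_2 = 1.5044
D_3 = 1.8008
D_4 = 2.1556
D_5 = 2.5802
D_6 = 3.0885
Terminal value at t=6: TV = D_7/(r−g) = 3.2677/(0.122−0.058) = 51.0575
P₀ = 1.2569/(1+0.122)^1 + 1.5044/(1+0.122)^2 + 1.8008/(1+0.122)^3 + 2.1556/(1+0.122)^4 + 2.5802/(1+0.122)^5 + 3.0885/(1+0.122)^6 + 51.0575/(1+0.122)^6 = 33.5415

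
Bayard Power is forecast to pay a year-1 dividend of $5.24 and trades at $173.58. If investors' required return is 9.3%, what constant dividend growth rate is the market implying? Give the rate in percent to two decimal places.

6.28%

From P₀ = D₁/(r − g), the implied growth is g = r − D₁/P₀.
g = 0.093 − 5.24/173.58 = 0.093 − 0.03019 = 0.06281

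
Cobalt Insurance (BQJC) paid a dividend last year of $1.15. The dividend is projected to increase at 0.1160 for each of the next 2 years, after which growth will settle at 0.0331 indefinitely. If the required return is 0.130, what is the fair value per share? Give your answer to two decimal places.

$14.22

Two-stage DDM. Project D₁…D_2 at 0.116, terminal growth 0.0331, discount at r = 0.13.
D_1 = 1.2834
D_2 = 1.4323
Terminal value at t=2: TV = D_3/(r−g) = 1.4797/(0.13−0.0331) = 15.2702
P₀ = 1.2834/(1+0.13)^1 + 1.4323/(1+0.13)^2 + 15.2702/(1+0.13)^2 = 14.2162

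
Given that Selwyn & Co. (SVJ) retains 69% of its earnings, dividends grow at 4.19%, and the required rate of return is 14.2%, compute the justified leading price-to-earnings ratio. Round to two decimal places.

3.10

Payout ratio b = 1 − 0.69 = 0.31.
Justified leading P/E = b/(r−g) = 0.31/(0.142−0.0419) = 3.0969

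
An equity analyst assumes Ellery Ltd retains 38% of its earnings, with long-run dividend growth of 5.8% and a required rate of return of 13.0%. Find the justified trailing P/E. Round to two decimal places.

Payout ratio b = 1 − 0.38 = 0.62.
Justified trailing P/E = b(1+g)/(r−g) = 0.62×(1+0.058)/(0.13−0.058) = 9.1106

9.11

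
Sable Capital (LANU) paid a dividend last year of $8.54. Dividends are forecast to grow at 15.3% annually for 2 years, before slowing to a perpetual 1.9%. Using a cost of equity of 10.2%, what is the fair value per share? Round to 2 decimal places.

Two-stage DDM. Project D₁…D_2 at 0.153, terminal growth 0.019, discount at r = 0.102.
D_1 = 9.8466
D_2 = 11.3532
Terminal value at t=2: TV = D_3/(r−g) = 11.5689/(0.102−0.019) = 139.3839
P₀ = 9.8466/(1+0.102)^1 + 11.3532/(1+0.102)^2 + 139.3839/(1+0.102)^2 = 133.0595

$133.06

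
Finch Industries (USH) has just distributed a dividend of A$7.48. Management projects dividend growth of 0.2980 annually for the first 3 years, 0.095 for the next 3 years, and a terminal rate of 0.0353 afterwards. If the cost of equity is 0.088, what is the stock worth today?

Three-stage DDM. Project D₁…D_6; terminal Gordon value at t=6 with g = 0.0353; discount at r = 0.088.
D_1 = 9.7090
D_2 = 12.6023
D_3 = 16.3578
D_4 = 17.9118
D_5 = 19.6134
D_6 = 21.4767
TV_6 = 22.2349/(0.088−0.0353) = 421.9137
P₀ = Σ Dₜ/(1+r)ᵗ + TV_6/(1+r)^6 = 325.2273

A$325.23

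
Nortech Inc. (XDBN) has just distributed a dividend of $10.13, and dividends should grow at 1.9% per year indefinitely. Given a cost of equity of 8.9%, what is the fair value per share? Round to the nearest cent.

$147.46

Gordon growth model: P₀ = D₁/(r − g). D₁ = 10.13 × (1 + 0.019) = 10.3225.
P₀ = 10.3225 / (0.089 − 0.019) = 10.3225 / 0.07 = 147.4639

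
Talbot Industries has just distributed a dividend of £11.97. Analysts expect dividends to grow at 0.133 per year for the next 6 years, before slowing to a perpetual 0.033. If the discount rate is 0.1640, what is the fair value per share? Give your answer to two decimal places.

Two-stage DDM. Project D₁…D_6 at 0.133, terminal growth 0.033, discount at r = 0.164.
D_1 = 13.5620
D_2 = 15.3658
D_3 = 17.4094
D_4 = 19.7249
D_5 = 22.3483
D_6 = 25.3206
Terminal value at t=6: TV = D_7/(r−g) = 26.1562/(0.164−0.033) = 199.6653
P₀ = 13.5620/(1+0.164)^1 + 15.3658/(1+0.164)^2 + 17.4094/(1+0.164)^3 + 19.7249/(1+0.164)^4 + 22.3483/(1+0.164)^5 + 25.3206/(1+0.164)^6 + 199.6653/(1+0.164)^6 = 145.6906

£145.69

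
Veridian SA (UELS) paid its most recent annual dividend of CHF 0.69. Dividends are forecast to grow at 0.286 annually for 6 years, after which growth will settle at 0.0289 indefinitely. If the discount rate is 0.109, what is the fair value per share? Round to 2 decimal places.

CHF 28.73

Two-stage DDM. Project D₁…D_6 at 0.286, terminal growth 0.0289, discount at r = 0.109.
D_1 = 0.8873
D_2 = 1.1411
D_3 = 1.4675
D_4 = 1.8872
D_5 = 2.4269
D_6 = 3.1210
Terminal value at t=6: TV = D_7/(r−g) = 3.2112/(0.109−0.0289) = 40.0900
P₀ = 0.8873/(1+0.109)^1 + 1.1411/(1+0.109)^2 + 1.4675/(1+0.109)^3 + 1.8872/(1+0.109)^4 + 2.4269/(1+0.109)^5 + 3.1210/(1+0.109)^6 + 40.0900/(1+0.109)^6 = 28.7259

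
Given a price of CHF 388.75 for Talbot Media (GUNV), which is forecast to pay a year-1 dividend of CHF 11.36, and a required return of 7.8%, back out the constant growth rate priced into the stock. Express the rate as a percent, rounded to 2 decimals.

From P₀ = D₁/(r − g), the implied growth is g = r − D₁/P₀.
g = 0.078 − 11.36/388.75 = 0.078 − 0.02922 = 0.04878

4.88%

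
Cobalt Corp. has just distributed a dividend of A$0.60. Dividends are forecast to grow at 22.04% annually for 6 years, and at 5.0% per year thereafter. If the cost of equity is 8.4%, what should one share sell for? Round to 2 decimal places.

Two-stage DDM. Project D₁…D_6 at 0.2204, terminal growth 0.05, discount at r = 0.084.
D_1 = 0.7322
D_2 = 0.8936
D_3 = 1.0906
D_4 = 1.3309
D_5 = 1.6243
D_6 = 1.9823
Terminal value at t=6: TV = D_7/(r−g) = 2.0814/(0.084−0.05) = 61.2174
P₀ = 0.7322/(1+0.084)^1 + 0.8936/(1+0.084)^2 + 1.0906/(1+0.084)^3 + 1.3309/(1+0.084)^4 + 1.6243/(1+0.084)^5 + 1.9823/(1+0.084)^6 + 61.2174/(1+0.084)^6 = 43.2942

A$43.29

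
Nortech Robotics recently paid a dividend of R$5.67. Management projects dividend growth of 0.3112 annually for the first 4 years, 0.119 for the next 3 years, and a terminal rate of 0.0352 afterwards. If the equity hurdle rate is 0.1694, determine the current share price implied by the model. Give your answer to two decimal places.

Three-stage DDM. Project D₁…D_7; terminal Gordon value at t=7 with g = 0.0352; discount at r = 0.1694.
D_1 = 7.4345
D_2 = 9.7481
D_3 = 12.7817
D_4 = 16.7594
D_5 = 18.7538
D_6 = 20.9855
D_7 = 23.4828
TV_7 = 24.3093/(0.1694−0.0352) = 181.1427
P₀ = Σ Dₜ/(1+r)ᵗ + TV_7/(1+r)^7 = 115.6483

R$115.65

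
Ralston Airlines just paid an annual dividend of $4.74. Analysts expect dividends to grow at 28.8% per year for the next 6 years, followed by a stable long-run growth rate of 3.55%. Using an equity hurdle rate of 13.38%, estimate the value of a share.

$152.81

Two-stage DDM. Project D₁…D_6 at 0.288, terminal growth 0.0355, discount at r = 0.1338.
D_1 = 6.1051
D_2 = 7.8634
D_3 = 10.1281
D_4 = 13.0449
D_5 = 16.8019
D_6 = 21.6408
Terminal value at t=6: TV = D_7/(r−g) = 22.4091/(0.1338−0.0355) = 227.9660
P₀ = 6.1051/(1+0.1338)^1 + 7.8634/(1+0.1338)^2 + 10.1281/(1+0.1338)^3 + 13.0449/(1+0.1338)^4 + 16.8019/(1+0.1338)^5 + 21.6408/(1+0.1338)^6 + 227.9660/(1+0.1338)^6 = 152.8121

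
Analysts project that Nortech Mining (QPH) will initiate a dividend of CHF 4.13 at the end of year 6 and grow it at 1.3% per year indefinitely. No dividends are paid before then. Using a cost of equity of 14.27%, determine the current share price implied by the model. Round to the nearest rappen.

Deferred-dividend DDM. At t=5 the remaining stream is a growing perpetuity with first payment D_6 = 4.13.
V_5 = D_6/(r−g) = 4.13/(0.1427−0.013) = 31.8427
P₀ = V_5/(1+r)^5 = 31.8427/(1+0.1427)^5 = 16.3436

CHF 16.34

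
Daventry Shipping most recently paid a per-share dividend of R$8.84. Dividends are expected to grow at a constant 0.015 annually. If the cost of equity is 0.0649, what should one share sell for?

R$179.81

Gordon growth model: P₀ = D₁/(r − g). D₁ = 8.84 × (1 + 0.015) = 8.9726.
P₀ = 8.9726 / (0.0649 − 0.015) = 8.9726 / 0.0499 = 179.8116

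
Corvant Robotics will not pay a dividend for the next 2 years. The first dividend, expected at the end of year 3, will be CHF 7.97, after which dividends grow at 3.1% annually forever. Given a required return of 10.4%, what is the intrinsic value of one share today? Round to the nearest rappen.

Deferred-dividend DDM. At t=2 the remaining stream is a growing perpetuity with first payment D_3 = 7.97.
V_2 = D_3/(r−g) = 7.97/(0.104−0.031) = 109.1781
P₀ = V_2/(1+r)^2 = 109.1781/(1+0.104)^2 = 89.5772

CHF 89.58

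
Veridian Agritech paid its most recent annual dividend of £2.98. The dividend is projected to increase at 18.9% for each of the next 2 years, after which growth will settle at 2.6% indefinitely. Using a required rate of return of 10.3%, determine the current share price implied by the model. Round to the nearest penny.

£52.82

Two-stage DDM. Project D₁…D_2 at 0.189, terminal growth 0.026, discount at r = 0.103.
D_1 = 3.5432
D_2 = 4.2129
Terminal value at t=2: TV = D_3/(r−g) = 4.3224/(0.103−0.026) = 56.1354
P₀ = 3.5432/(1+0.103)^1 + 4.2129/(1+0.103)^2 + 56.1354/(1+0.103)^2 = 52.8160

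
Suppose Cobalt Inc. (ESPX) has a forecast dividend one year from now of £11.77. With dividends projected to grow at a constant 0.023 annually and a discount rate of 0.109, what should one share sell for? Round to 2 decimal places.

£136.86

Gordon growth model: P₀ = D₁/(r − g), with D₁ = 11.77 given directly.
P₀ = 11.7700 / (0.109 − 0.023) = 11.7700 / 0.086 = 136.8605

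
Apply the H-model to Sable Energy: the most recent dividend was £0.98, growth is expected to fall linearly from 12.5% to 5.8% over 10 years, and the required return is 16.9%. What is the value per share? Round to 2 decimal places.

H-model: P₀ = D₀[(1+g_L) + H(g_S−g_L)]/(r−g_L), with H = 10/2 = 5.
P₀ = 0.98 × [(1+0.058) + 5×(0.125−0.058)] / (0.169−0.058)
   = 0.98 × 1.3930 / 0.111 = 12.2986

£12.30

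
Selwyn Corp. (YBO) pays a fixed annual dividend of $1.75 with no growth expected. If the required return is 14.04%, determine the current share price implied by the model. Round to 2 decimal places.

Zero-growth DDM (perpetuity): P₀ = D/r = 1.75 / 0.1404 = 12.4644

$12.46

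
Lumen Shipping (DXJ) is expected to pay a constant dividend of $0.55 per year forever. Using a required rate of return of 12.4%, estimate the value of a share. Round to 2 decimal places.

Zero-growth DDM (perpetuity): P₀ = D/r = 0.55 / 0.124 = 4.4355

$4.44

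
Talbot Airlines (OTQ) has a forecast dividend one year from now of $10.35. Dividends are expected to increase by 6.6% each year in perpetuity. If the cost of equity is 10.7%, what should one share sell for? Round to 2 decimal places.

Gordon growth model: P₀ = D₁/(r − g), with D₁ = 10.35 given directly.
P₀ = 10.3500 / (0.107 − 0.066) = 10.3500 / 0.041 = 252.4390

$252.44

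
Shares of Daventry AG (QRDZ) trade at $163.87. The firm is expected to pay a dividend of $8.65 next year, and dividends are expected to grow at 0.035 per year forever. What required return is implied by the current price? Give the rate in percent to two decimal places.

Rearranging the constant-growth DDM: r = D₁/P₀ + g.
r = 8.6500 / 163.87 + 0.035 = 0.05279 + 0.035 = 0.08779

8.78%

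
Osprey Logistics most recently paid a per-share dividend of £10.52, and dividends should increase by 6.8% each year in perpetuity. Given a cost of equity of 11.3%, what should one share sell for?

Gordon growth model: P₀ = D₁/(r − g). D₁ = 10.52 × (1 + 0.068) = 11.2354.
P₀ = 11.2354 / (0.113 − 0.068) = 11.2354 / 0.045 = 249.6747

£249.67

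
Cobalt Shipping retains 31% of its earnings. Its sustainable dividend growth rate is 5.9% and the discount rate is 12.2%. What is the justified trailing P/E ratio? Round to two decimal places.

11.60

Payout ratio b = 1 − 0.31 = 0.69.
Justified trailing P/E = b(1+g)/(r−g) = 0.69×(1+0.059)/(0.122−0.059) = 11.5986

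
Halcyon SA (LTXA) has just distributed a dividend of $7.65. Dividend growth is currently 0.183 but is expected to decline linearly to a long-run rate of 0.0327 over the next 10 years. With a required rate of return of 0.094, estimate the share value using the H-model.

H-model: P₀ = D₀[(1+g_L) + H(g_S−g_L)]/(r−g_L), with H = 10/2 = 5.
P₀ = 7.65 × [(1+0.0327) + 5×(0.183−0.0327)] / (0.094−0.0327)
   = 7.65 × 1.7842 / 0.0613 = 222.6612

$222.66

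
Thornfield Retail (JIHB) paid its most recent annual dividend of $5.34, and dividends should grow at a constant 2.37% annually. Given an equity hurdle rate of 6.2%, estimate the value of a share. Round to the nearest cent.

Gordon growth model: P₀ = D₁/(r − g). D₁ = 5.34 × (1 + 0.0237) = 5.4666.
P₀ = 5.4666 / (0.062 − 0.0237) = 5.4666 / 0.0383 = 142.7300

$142.73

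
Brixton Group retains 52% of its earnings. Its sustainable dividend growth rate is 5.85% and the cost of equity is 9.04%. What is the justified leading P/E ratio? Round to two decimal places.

Payout ratio b = 1 − 0.52 = 0.48.
Justified leading P/E = b/(r−g) = 0.48/(0.0904−0.0585) = 15.0470

15.05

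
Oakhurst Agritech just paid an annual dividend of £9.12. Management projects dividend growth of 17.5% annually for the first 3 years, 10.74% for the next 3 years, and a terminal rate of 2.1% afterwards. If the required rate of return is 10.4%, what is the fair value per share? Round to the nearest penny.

Three-stage DDM. Project D₁…D_6; terminal Gordon value at t=6 with g = 0.021; discount at r = 0.104.
D_1 = 10.7160
D_2 = 12.5913
D_3 = 14.7948
D_4 = 16.3837
D_5 = 18.1433
D_6 = 20.0919
TV_6 = 20.5139/(0.104−0.021) = 247.1551
P₀ = Σ Dₜ/(1+r)ᵗ + TV_6/(1+r)^6 = 200.7286

£200.73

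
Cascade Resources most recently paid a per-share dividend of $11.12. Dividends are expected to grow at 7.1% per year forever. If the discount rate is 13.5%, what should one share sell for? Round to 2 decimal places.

$186.09

Gordon growth model: P₀ = D₁/(r − g). D₁ = 11.12 × (1 + 0.071) = 11.9095.
P₀ = 11.9095 / (0.135 − 0.071) = 11.9095 / 0.064 = 186.0862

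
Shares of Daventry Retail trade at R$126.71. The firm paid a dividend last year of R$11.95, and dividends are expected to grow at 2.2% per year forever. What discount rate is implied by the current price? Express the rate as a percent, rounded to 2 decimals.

Rearranging the constant-growth DDM: r = D₁/P₀ + g.
D₁ = 11.95 × (1 + 0.022) = 12.2129.
r = 12.2129 / 126.71 + 0.022 = 0.09638 + 0.022 = 0.11838

11.84%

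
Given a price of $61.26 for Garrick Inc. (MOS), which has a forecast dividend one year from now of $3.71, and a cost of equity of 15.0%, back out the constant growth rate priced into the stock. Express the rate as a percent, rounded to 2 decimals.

From P₀ = D₁/(r − g), the implied growth is g = r − D₁/P₀.
g = 0.15 − 3.71/61.26 = 0.15 − 0.06056 = 0.08944

8.94%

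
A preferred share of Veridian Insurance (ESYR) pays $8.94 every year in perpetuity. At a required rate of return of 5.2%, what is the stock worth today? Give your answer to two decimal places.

$171.92

Zero-growth DDM (perpetuity): P₀ = D/r = 8.94 / 0.052 = 171.9231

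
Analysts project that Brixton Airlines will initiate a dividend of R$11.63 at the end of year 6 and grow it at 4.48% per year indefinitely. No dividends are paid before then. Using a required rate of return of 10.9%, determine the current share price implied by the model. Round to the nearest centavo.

Deferred-dividend DDM. At t=5 the remaining stream is a growing perpetuity with first payment D_6 = 11.63.
V_5 = D_6/(r−g) = 11.63/(0.109−0.0448) = 181.1526
P₀ = V_5/(1+r)^5 = 181.1526/(1+0.109)^5 = 107.9908

R$107.99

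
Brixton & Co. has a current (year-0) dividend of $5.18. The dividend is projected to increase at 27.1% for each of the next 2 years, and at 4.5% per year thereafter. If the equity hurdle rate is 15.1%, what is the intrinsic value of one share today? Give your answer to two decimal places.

$74.31

Two-stage DDM. Project D₁…D_2 at 0.271, terminal growth 0.045, discount at r = 0.151.
D_1 = 6.5838
D_2 = 8.3680
Terminal value at t=2: TV = D_3/(r−g) = 8.7445/(0.151−0.045) = 82.4957
P₀ = 6.5838/(1+0.151)^1 + 8.3680/(1+0.151)^2 + 82.4957/(1+0.151)^2 = 74.3067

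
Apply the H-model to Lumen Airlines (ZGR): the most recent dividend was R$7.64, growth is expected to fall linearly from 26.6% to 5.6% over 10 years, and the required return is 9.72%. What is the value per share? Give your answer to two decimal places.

R$390.53

H-model: P₀ = D₀[(1+g_L) + H(g_S−g_L)]/(r−g_L), with H = 10/2 = 5.
P₀ = 7.64 × [(1+0.056) + 5×(0.266−0.056)] / (0.0972−0.056)
   = 7.64 × 2.1060 / 0.0412 = 390.5301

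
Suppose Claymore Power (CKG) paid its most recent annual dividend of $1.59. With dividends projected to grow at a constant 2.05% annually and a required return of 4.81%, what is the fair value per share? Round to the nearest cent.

$58.79

Gordon growth model: P₀ = D₁/(r − g). D₁ = 1.59 × (1 + 0.0205) = 1.6226.
P₀ = 1.6226 / (0.0481 − 0.0205) = 1.6226 / 0.0276 = 58.7897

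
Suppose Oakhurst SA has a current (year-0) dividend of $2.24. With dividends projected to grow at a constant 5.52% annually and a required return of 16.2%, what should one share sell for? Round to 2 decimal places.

Gordon growth model: P₀ = D₁/(r − g). D₁ = 2.24 × (1 + 0.0552) = 2.3636.
P₀ = 2.3636 / (0.162 − 0.0552) = 2.3636 / 0.1068 = 22.1315

$22.13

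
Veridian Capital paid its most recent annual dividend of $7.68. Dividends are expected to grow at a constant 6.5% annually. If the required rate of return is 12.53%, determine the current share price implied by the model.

Gordon growth model: P₀ = D₁/(r − g). D₁ = 7.68 × (1 + 0.065) = 8.1792.
P₀ = 8.1792 / (0.1253 − 0.065) = 8.1792 / 0.0603 = 135.6418

$135.64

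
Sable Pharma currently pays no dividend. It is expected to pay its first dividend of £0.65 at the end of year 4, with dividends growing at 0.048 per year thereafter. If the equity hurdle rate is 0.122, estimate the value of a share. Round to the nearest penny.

£6.22

Deferred-dividend DDM. At t=3 the remaining stream is a growing perpetuity with first payment D_4 = 0.65.
V_3 = D_4/(r−g) = 0.65/(0.122−0.048) = 8.7838
P₀ = V_3/(1+r)^3 = 8.7838/(1+0.122)^3 = 6.2187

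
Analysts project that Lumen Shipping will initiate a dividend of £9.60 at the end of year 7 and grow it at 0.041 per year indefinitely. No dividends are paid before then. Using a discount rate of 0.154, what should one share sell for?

£35.97

Deferred-dividend DDM. At t=6 the remaining stream is a growing perpetuity with first payment D_7 = 9.60.
V_6 = D_7/(r−g) = 9.60/(0.154−0.041) = 84.9558
P₀ = V_6/(1+r)^6 = 84.9558/(1+0.154)^6 = 35.9714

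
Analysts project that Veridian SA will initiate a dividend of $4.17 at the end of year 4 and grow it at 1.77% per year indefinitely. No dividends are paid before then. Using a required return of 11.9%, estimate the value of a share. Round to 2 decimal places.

Deferred-dividend DDM. At t=3 the remaining stream is a growing perpetuity with first payment D_4 = 4.17.
V_3 = D_4/(r−g) = 4.17/(0.119−0.0177) = 41.1649
P₀ = V_3/(1+r)^3 = 41.1649/(1+0.119)^3 = 29.3790

$29.38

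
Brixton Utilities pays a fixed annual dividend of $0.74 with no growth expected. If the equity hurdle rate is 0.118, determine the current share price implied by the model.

Zero-growth DDM (perpetuity): P₀ = D/r = 0.74 / 0.118 = 6.2712

$6.27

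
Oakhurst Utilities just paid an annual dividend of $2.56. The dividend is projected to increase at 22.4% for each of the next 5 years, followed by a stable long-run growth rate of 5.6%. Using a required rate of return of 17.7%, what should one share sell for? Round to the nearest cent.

Two-stage DDM. Project D₁…D_5 at 0.224, terminal growth 0.056, discount at r = 0.177.
D_1 = 3.1334
D_2 = 3.8353
D_3 = 4.6944
D_4 = 5.7460
D_5 = 7.0331
Terminal value at t=5: TV = D_6/(r−g) = 7.4270/(0.177−0.056) = 61.3798
P₀ = 3.1334/(1+0.177)^1 + 3.8353/(1+0.177)^2 + 4.6944/(1+0.177)^3 + 5.7460/(1+0.177)^4 + 7.0331/(1+0.177)^5 + 61.3798/(1+0.177)^5 = 41.5909

$41.59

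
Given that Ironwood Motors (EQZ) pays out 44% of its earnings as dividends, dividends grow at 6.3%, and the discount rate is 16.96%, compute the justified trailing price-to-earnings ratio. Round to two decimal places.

Justified trailing P/E = b(1+g)/(r−g) = 0.44×(1+0.063)/(0.1696−0.063) = 4.3876

4.39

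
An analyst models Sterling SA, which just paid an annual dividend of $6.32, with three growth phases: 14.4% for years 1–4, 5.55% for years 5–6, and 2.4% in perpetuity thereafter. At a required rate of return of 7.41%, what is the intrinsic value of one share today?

$206.04

Three-stage DDM. Project D₁…D_6; terminal Gordon value at t=6 with g = 0.024; discount at r = 0.0741.
D_1 = 7.2301
D_2 = 8.2712
D_3 = 9.4623
D_4 = 10.8248
D_5 = 11.4256
D_6 = 12.0597
TV_6 = 12.3492/(0.0741−0.024) = 246.4903
P₀ = Σ Dₜ/(1+r)ᵗ + TV_6/(1+r)^6 = 206.0359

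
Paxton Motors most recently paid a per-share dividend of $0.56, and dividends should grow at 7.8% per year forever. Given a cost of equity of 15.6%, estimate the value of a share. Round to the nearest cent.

$7.74

Gordon growth model: P₀ = D₁/(r − g). D₁ = 0.56 × (1 + 0.078) = 0.6037.
P₀ = 0.6037 / (0.156 − 0.078) = 0.6037 / 0.078 = 7.7395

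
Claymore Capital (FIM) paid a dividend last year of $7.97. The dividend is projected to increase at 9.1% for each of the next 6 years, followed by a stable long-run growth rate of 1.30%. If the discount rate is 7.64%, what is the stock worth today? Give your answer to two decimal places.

Two-stage DDM. Project D₁…D_6 at 0.091, terminal growth 0.013, discount at r = 0.0764.
D_1 = 8.6953
D_2 = 9.4865
D_3 = 10.3498
D_4 = 11.2916
D_5 = 12.3192
D_6 = 13.4402
Terminal value at t=6: TV = D_7/(r−g) = 13.6150/(0.0764−0.013) = 214.7470
P₀ = 8.6953/(1+0.0764)^1 + 9.4865/(1+0.0764)^2 + 10.3498/(1+0.0764)^3 + 11.2916/(1+0.0764)^4 + 12.3192/(1+0.0764)^5 + 13.4402/(1+0.0764)^6 + 214.7470/(1+0.0764)^6 = 188.2076

$188.21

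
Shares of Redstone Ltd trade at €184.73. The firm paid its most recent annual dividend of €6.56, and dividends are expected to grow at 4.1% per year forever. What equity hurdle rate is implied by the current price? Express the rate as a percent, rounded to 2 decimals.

7.80%

Rearranging the constant-growth DDM: r = D₁/P₀ + g.
D₁ = 6.56 × (1 + 0.041) = 6.8290.
r = 6.8290 / 184.73 + 0.041 = 0.03697 + 0.041 = 0.07797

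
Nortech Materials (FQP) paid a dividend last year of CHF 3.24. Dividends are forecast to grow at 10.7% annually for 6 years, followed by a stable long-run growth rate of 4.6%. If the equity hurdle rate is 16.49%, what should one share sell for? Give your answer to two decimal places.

CHF 37.32

Two-stage DDM. Project D₁…D_6 at 0.107, terminal growth 0.046, discount at r = 0.1649.
D_1 = 3.5867
D_2 = 3.9705
D_3 = 4.3953
D_4 = 4.8656
D_5 = 5.3862
D_6 = 5.9625
Terminal value at t=6: TV = D_7/(r−g) = 6.2368/(0.1649−0.046) = 52.4542
P₀ = 3.5867/(1+0.1649)^1 + 3.9705/(1+0.1649)^2 + 4.3953/(1+0.1649)^3 + 4.8656/(1+0.1649)^4 + 5.3862/(1+0.1649)^5 + 5.9625/(1+0.1649)^6 + 52.4542/(1+0.1649)^6 = 37.3165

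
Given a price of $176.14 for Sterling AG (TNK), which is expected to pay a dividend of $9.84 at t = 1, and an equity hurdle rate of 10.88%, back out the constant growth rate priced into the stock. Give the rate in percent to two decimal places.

5.29%

From P₀ = D₁/(r − g), the implied growth is g = r − D₁/P₀.
g = 0.1088 − 9.84/176.14 = 0.1088 − 0.05586 = 0.05294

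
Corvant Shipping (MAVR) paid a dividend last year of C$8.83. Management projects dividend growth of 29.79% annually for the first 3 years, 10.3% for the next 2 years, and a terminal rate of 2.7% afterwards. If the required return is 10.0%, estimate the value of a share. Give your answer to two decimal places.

C$271.52

Three-stage DDM. Project D₁…D_5; terminal Gordon value at t=5 with g = 0.027; discount at r = 0.1.
D_1 = 11.4605
D_2 = 14.8745
D_3 = 19.3056
D_4 = 21.2941
D_5 = 23.4874
TV_5 = 24.1216/(0.1−0.027) = 330.4327
P₀ = Σ Dₜ/(1+r)ᵗ + TV_5/(1+r)^5 = 271.5169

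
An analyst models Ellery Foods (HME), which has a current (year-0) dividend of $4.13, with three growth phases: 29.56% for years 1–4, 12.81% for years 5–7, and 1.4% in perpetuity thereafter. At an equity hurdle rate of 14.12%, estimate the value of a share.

$95.86

Three-stage DDM. Project D₁…D_7; terminal Gordon value at t=7 with g = 0.014; discount at r = 0.1412.
D_1 = 5.3508
D_2 = 6.9325
D_3 = 8.9818
D_4 = 11.6368
D_5 = 13.1275
D_6 = 14.8091
D_7 = 16.7062
TV_7 = 16.9400/(0.1412−0.014) = 133.1765
P₀ = Σ Dₜ/(1+r)ᵗ + TV_7/(1+r)^7 = 95.8620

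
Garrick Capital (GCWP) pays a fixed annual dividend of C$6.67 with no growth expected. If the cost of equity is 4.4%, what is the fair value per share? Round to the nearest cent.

Zero-growth DDM (perpetuity): P₀ = D/r = 6.67 / 0.044 = 151.5909

C$151.59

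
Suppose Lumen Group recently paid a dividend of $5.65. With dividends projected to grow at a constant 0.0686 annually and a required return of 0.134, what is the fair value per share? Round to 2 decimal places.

Gordon growth model: P₀ = D₁/(r − g). D₁ = 5.65 × (1 + 0.0686) = 6.0376.
P₀ = 6.0376 / (0.134 − 0.0686) = 6.0376 / 0.0654 = 92.3179

$92.32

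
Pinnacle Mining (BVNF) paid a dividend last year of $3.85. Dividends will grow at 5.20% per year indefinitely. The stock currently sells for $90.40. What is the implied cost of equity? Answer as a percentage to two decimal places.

9.68%

Rearranging the constant-growth DDM: r = D₁/P₀ + g.
D₁ = 3.85 × (1 + 0.052) = 4.0502.
r = 4.0502 / 90.40 + 0.052 = 0.04480 + 0.052 = 0.09680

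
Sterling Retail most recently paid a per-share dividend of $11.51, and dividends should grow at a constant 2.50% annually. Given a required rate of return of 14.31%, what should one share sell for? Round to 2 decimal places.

Gordon growth model: P₀ = D₁/(r − g). D₁ = 11.51 × (1 + 0.025) = 11.7977.
P₀ = 11.7977 / (0.1431 − 0.025) = 11.7977 / 0.1181 = 99.8963

$99.90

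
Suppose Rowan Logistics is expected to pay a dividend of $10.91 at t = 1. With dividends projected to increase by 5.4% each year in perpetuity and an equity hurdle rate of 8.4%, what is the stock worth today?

$363.67

Gordon growth model: P₀ = D₁/(r − g), with D₁ = 10.91 given directly.
P₀ = 10.9100 / (0.084 − 0.054) = 10.9100 / 0.03 = 363.6667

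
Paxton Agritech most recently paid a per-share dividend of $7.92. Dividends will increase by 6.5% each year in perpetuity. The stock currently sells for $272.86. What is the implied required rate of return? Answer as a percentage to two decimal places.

Rearranging the constant-growth DDM: r = D₁/P₀ + g.
D₁ = 7.92 × (1 + 0.065) = 8.4348.
r = 8.4348 / 272.86 + 0.065 = 0.03091 + 0.065 = 0.09591

9.59%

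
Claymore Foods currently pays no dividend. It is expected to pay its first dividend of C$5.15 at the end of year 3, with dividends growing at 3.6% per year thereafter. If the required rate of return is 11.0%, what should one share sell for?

Deferred-dividend DDM. At t=2 the remaining stream is a growing perpetuity with first payment D_3 = 5.15.
V_2 = D_3/(r−g) = 5.15/(0.11−0.036) = 69.5946
P₀ = V_2/(1+r)^2 = 69.5946/(1+0.11)^2 = 56.4845

C$56.48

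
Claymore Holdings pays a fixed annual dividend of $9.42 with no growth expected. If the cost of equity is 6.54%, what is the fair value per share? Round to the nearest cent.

Zero-growth DDM (perpetuity): P₀ = D/r = 9.42 / 0.0654 = 144.0367

$144.04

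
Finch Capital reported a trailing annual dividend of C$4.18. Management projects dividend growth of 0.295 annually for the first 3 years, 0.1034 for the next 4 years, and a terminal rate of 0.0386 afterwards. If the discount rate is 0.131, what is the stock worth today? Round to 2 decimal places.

Three-stage DDM. Project D₁…D_7; terminal Gordon value at t=7 with g = 0.0386; discount at r = 0.131.
D_1 = 5.4131
D_2 = 7.0100
D_3 = 9.0779
D_4 = 10.0166
D_5 = 11.0523
D_6 = 12.1951
D_7 = 13.4560
TV_7 = 13.9755/(0.131−0.0386) = 151.2495
P₀ = Σ Dₜ/(1+r)ᵗ + TV_7/(1+r)^7 = 104.0391

C$104.04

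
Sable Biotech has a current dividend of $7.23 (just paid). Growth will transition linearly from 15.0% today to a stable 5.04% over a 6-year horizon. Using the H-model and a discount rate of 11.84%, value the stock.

H-model: P₀ = D₀[(1+g_L) + H(g_S−g_L)]/(r−g_L), with H = 6/2 = 3.
P₀ = 7.23 × [(1+0.0504) + 3×(0.15−0.0504)] / (0.1184−0.0504)
   = 7.23 × 1.3492 / 0.068 = 143.4517

$143.45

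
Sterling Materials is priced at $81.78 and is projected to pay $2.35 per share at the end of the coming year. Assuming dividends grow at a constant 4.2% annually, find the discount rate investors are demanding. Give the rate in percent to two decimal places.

7.07%

Rearranging the constant-growth DDM: r = D₁/P₀ + g.
r = 2.3500 / 81.78 + 0.042 = 0.02874 + 0.042 = 0.07074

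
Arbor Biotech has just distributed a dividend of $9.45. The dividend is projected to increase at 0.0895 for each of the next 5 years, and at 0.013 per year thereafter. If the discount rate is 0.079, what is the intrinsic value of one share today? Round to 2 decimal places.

$200.89

Two-stage DDM. Project D₁…D_5 at 0.0895, terminal growth 0.013, discount at r = 0.079.
D_1 = 10.2958
D_2 = 11.2172
D_3 = 12.2212
D_4 = 13.3150
D_5 = 14.5067
Terminal value at t=5: TV = D_6/(r−g) = 14.6953/(0.079−0.013) = 222.6555
P₀ = 10.2958/(1+0.079)^1 + 11.2172/(1+0.079)^2 + 12.2212/(1+0.079)^3 + 13.3150/(1+0.079)^4 + 14.5067/(1+0.079)^5 + 222.6555/(1+0.079)^5 = 200.8866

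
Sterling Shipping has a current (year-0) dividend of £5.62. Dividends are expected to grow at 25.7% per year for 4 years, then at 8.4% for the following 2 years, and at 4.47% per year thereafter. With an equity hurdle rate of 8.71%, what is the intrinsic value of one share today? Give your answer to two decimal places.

£298.87

Three-stage DDM. Project D₁…D_6; terminal Gordon value at t=6 with g = 0.0447; discount at r = 0.0871.
D_1 = 7.0643
D_2 = 8.8799
D_3 = 11.1620
D_4 = 14.0306
D_5 = 15.2092
D_6 = 16.4868
TV_6 = 17.2237/(0.0871−0.0447) = 406.2204
P₀ = Σ Dₜ/(1+r)ᵗ + TV_6/(1+r)^6 = 298.8719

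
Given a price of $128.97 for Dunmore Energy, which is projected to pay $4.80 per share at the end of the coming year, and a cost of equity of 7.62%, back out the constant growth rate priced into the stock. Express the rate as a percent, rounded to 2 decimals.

From P₀ = D₁/(r − g), the implied growth is g = r − D₁/P₀.
g = 0.0762 − 4.80/128.97 = 0.0762 − 0.03722 = 0.03898

3.90%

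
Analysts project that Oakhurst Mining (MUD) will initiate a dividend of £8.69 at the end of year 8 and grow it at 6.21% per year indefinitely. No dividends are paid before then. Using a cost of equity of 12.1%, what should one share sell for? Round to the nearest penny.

Deferred-dividend DDM. At t=7 the remaining stream is a growing perpetuity with first payment D_8 = 8.69.
V_7 = D_8/(r−g) = 8.69/(0.121−0.0621) = 147.5382
P₀ = V_7/(1+r)^7 = 147.5382/(1+0.121)^7 = 66.3232

£66.32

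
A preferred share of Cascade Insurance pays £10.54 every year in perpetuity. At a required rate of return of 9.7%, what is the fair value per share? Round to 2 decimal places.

£108.66

Zero-growth DDM (perpetuity): P₀ = D/r = 10.54 / 0.097 = 108.6598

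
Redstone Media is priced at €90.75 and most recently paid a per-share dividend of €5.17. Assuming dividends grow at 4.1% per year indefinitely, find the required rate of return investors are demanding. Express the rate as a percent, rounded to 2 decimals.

10.03%

Rearranging the constant-growth DDM: r = D₁/P₀ + g.
D₁ = 5.17 × (1 + 0.041) = 5.3820.
r = 5.3820 / 90.75 + 0.041 = 0.05931 + 0.041 = 0.10031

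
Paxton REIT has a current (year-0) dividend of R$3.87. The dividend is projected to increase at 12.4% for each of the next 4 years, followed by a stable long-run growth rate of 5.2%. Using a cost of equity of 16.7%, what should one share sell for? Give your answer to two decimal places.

Two-stage DDM. Project D₁…D_4 at 0.124, terminal growth 0.052, discount at r = 0.167.
D_1 = 4.3499
D_2 = 4.8893
D_3 = 5.4955
D_4 = 6.1770
Terminal value at t=4: TV = D_5/(r−g) = 6.4982/(0.167−0.052) = 56.5059
P₀ = 4.3499/(1+0.167)^1 + 4.8893/(1+0.167)^2 + 5.4955/(1+0.167)^3 + 6.1770/(1+0.167)^4 + 56.5059/(1+0.167)^4 = 44.5713

R$44.57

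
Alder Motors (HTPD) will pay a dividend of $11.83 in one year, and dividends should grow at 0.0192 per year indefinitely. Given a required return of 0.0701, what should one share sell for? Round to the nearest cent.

$232.42

Gordon growth model: P₀ = D₁/(r − g), with D₁ = 11.83 given directly.
P₀ = 11.8300 / (0.0701 − 0.0192) = 11.8300 / 0.0509 = 232.4165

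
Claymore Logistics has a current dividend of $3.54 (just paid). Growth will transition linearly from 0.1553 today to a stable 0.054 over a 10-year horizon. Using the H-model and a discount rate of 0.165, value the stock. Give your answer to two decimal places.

H-model: P₀ = D₀[(1+g_L) + H(g_S−g_L)]/(r−g_L), with H = 10/2 = 5.
P₀ = 3.54 × [(1+0.054) + 5×(0.1553−0.054)] / (0.165−0.054)
   = 3.54 × 1.5605 / 0.111 = 49.7673

$49.77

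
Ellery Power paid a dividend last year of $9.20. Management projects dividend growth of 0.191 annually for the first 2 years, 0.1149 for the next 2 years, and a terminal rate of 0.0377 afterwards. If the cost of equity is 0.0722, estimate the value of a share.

Three-stage DDM. Project D₁…D_4; terminal Gordon value at t=4 with g = 0.0377; discount at r = 0.0722.
D_1 = 10.9572
D_2 = 13.0500
D_3 = 14.5495
D_4 = 16.2212
TV_4 = 16.8327/(0.0722−0.0377) = 487.9057
P₀ = Σ Dₜ/(1+r)ᵗ + TV_4/(1+r)^4 = 414.8240

$414.82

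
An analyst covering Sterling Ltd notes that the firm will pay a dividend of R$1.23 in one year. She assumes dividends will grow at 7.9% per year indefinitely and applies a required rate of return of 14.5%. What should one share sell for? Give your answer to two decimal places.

Gordon growth model: P₀ = D₁/(r − g), with D₁ = 1.23 given directly.
P₀ = 1.2300 / (0.145 − 0.079) = 1.2300 / 0.066 = 18.6364

R$18.64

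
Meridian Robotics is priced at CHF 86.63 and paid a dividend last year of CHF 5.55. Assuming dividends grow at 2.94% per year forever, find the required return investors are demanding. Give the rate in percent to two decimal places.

Rearranging the constant-growth DDM: r = D₁/P₀ + g.
D₁ = 5.55 × (1 + 0.0294) = 5.7132.
r = 5.7132 / 86.63 + 0.0294 = 0.06595 + 0.0294 = 0.09535

9.53%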